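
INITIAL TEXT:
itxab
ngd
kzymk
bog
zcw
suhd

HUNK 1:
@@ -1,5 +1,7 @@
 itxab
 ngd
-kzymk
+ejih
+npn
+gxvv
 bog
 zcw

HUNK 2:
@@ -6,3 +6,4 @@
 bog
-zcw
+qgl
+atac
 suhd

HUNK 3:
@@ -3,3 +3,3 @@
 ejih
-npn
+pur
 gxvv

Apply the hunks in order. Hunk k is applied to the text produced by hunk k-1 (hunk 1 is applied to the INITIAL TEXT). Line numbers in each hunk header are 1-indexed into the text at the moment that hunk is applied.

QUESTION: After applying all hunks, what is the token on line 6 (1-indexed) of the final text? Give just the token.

Hunk 1: at line 1 remove [kzymk] add [ejih,npn,gxvv] -> 8 lines: itxab ngd ejih npn gxvv bog zcw suhd
Hunk 2: at line 6 remove [zcw] add [qgl,atac] -> 9 lines: itxab ngd ejih npn gxvv bog qgl atac suhd
Hunk 3: at line 3 remove [npn] add [pur] -> 9 lines: itxab ngd ejih pur gxvv bog qgl atac suhd
Final line 6: bog

Answer: bog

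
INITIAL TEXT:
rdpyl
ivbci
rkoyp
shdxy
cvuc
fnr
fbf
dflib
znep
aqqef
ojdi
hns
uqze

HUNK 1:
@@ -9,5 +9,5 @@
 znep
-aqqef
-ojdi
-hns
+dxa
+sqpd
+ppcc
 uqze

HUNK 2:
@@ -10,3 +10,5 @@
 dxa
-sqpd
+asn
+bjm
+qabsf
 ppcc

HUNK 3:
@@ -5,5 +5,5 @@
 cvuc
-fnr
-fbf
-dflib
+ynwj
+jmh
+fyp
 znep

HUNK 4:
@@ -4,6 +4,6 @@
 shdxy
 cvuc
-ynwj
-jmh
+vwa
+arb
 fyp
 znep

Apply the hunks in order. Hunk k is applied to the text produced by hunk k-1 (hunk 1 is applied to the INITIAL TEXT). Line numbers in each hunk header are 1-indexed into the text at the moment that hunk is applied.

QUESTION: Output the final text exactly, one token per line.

Hunk 1: at line 9 remove [aqqef,ojdi,hns] add [dxa,sqpd,ppcc] -> 13 lines: rdpyl ivbci rkoyp shdxy cvuc fnr fbf dflib znep dxa sqpd ppcc uqze
Hunk 2: at line 10 remove [sqpd] add [asn,bjm,qabsf] -> 15 lines: rdpyl ivbci rkoyp shdxy cvuc fnr fbf dflib znep dxa asn bjm qabsf ppcc uqze
Hunk 3: at line 5 remove [fnr,fbf,dflib] add [ynwj,jmh,fyp] -> 15 lines: rdpyl ivbci rkoyp shdxy cvuc ynwj jmh fyp znep dxa asn bjm qabsf ppcc uqze
Hunk 4: at line 4 remove [ynwj,jmh] add [vwa,arb] -> 15 lines: rdpyl ivbci rkoyp shdxy cvuc vwa arb fyp znep dxa asn bjm qabsf ppcc uqze

Answer: rdpyl
ivbci
rkoyp
shdxy
cvuc
vwa
arb
fyp
znep
dxa
asn
bjm
qabsf
ppcc
uqze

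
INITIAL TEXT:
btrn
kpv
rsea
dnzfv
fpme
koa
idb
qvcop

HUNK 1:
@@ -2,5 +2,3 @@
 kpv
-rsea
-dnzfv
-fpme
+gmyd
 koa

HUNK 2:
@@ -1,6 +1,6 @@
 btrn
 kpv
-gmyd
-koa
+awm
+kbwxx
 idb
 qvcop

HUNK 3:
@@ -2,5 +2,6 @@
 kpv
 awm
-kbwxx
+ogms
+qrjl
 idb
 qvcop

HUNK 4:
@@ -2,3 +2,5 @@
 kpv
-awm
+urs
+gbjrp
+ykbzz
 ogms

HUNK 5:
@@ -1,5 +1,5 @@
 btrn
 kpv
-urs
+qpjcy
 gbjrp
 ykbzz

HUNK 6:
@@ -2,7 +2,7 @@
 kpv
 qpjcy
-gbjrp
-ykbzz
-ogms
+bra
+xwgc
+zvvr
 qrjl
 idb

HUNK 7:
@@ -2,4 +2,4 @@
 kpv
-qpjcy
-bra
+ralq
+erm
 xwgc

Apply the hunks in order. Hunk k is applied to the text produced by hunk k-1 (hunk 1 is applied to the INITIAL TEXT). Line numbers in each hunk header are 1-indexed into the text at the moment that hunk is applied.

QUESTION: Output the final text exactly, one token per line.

Answer: btrn
kpv
ralq
erm
xwgc
zvvr
qrjl
idb
qvcop

Derivation:
Hunk 1: at line 2 remove [rsea,dnzfv,fpme] add [gmyd] -> 6 lines: btrn kpv gmyd koa idb qvcop
Hunk 2: at line 1 remove [gmyd,koa] add [awm,kbwxx] -> 6 lines: btrn kpv awm kbwxx idb qvcop
Hunk 3: at line 2 remove [kbwxx] add [ogms,qrjl] -> 7 lines: btrn kpv awm ogms qrjl idb qvcop
Hunk 4: at line 2 remove [awm] add [urs,gbjrp,ykbzz] -> 9 lines: btrn kpv urs gbjrp ykbzz ogms qrjl idb qvcop
Hunk 5: at line 1 remove [urs] add [qpjcy] -> 9 lines: btrn kpv qpjcy gbjrp ykbzz ogms qrjl idb qvcop
Hunk 6: at line 2 remove [gbjrp,ykbzz,ogms] add [bra,xwgc,zvvr] -> 9 lines: btrn kpv qpjcy bra xwgc zvvr qrjl idb qvcop
Hunk 7: at line 2 remove [qpjcy,bra] add [ralq,erm] -> 9 lines: btrn kpv ralq erm xwgc zvvr qrjl idb qvcop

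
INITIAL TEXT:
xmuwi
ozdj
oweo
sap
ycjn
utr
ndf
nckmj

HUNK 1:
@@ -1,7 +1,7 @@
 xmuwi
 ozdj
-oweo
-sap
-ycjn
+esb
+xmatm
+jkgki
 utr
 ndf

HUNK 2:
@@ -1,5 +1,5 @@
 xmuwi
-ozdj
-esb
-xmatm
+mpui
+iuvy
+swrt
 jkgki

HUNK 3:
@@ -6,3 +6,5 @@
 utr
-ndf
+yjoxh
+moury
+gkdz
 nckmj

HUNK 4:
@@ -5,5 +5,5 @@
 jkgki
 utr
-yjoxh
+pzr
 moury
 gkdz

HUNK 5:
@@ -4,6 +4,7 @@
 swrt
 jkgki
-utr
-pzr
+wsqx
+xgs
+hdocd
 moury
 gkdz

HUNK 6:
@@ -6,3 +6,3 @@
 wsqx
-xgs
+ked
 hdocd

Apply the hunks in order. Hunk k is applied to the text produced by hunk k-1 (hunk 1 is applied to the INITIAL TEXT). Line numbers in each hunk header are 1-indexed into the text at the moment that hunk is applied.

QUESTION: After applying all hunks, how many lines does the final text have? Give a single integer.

Hunk 1: at line 1 remove [oweo,sap,ycjn] add [esb,xmatm,jkgki] -> 8 lines: xmuwi ozdj esb xmatm jkgki utr ndf nckmj
Hunk 2: at line 1 remove [ozdj,esb,xmatm] add [mpui,iuvy,swrt] -> 8 lines: xmuwi mpui iuvy swrt jkgki utr ndf nckmj
Hunk 3: at line 6 remove [ndf] add [yjoxh,moury,gkdz] -> 10 lines: xmuwi mpui iuvy swrt jkgki utr yjoxh moury gkdz nckmj
Hunk 4: at line 5 remove [yjoxh] add [pzr] -> 10 lines: xmuwi mpui iuvy swrt jkgki utr pzr moury gkdz nckmj
Hunk 5: at line 4 remove [utr,pzr] add [wsqx,xgs,hdocd] -> 11 lines: xmuwi mpui iuvy swrt jkgki wsqx xgs hdocd moury gkdz nckmj
Hunk 6: at line 6 remove [xgs] add [ked] -> 11 lines: xmuwi mpui iuvy swrt jkgki wsqx ked hdocd moury gkdz nckmj
Final line count: 11

Answer: 11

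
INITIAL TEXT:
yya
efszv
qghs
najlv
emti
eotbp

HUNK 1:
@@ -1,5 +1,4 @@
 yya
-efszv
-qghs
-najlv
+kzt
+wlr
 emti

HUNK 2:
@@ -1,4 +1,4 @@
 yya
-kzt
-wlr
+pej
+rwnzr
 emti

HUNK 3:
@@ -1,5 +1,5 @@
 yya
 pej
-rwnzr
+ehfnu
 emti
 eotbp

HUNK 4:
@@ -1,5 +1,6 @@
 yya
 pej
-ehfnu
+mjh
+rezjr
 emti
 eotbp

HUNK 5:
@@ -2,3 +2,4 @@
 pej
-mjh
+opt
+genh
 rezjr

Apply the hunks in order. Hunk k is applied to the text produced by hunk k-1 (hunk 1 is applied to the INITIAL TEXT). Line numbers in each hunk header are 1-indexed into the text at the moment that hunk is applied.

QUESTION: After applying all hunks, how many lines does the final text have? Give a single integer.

Hunk 1: at line 1 remove [efszv,qghs,najlv] add [kzt,wlr] -> 5 lines: yya kzt wlr emti eotbp
Hunk 2: at line 1 remove [kzt,wlr] add [pej,rwnzr] -> 5 lines: yya pej rwnzr emti eotbp
Hunk 3: at line 1 remove [rwnzr] add [ehfnu] -> 5 lines: yya pej ehfnu emti eotbp
Hunk 4: at line 1 remove [ehfnu] add [mjh,rezjr] -> 6 lines: yya pej mjh rezjr emti eotbp
Hunk 5: at line 2 remove [mjh] add [opt,genh] -> 7 lines: yya pej opt genh rezjr emti eotbp
Final line count: 7

Answer: 7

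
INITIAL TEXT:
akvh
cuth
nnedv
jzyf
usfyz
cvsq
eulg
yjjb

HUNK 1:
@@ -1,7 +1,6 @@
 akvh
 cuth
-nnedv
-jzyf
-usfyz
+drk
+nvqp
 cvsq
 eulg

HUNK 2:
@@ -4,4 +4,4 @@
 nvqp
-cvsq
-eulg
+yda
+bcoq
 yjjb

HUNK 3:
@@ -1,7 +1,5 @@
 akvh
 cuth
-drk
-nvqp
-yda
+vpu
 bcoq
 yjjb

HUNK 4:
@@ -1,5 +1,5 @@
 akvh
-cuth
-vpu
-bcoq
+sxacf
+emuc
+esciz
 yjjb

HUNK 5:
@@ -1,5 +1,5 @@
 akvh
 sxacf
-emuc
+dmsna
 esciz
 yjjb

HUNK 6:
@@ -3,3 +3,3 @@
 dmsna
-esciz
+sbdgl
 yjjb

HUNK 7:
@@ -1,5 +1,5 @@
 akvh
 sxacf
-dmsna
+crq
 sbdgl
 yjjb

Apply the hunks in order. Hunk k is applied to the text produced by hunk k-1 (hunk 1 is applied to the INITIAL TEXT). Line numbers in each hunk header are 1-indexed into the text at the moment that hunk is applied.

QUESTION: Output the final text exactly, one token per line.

Answer: akvh
sxacf
crq
sbdgl
yjjb

Derivation:
Hunk 1: at line 1 remove [nnedv,jzyf,usfyz] add [drk,nvqp] -> 7 lines: akvh cuth drk nvqp cvsq eulg yjjb
Hunk 2: at line 4 remove [cvsq,eulg] add [yda,bcoq] -> 7 lines: akvh cuth drk nvqp yda bcoq yjjb
Hunk 3: at line 1 remove [drk,nvqp,yda] add [vpu] -> 5 lines: akvh cuth vpu bcoq yjjb
Hunk 4: at line 1 remove [cuth,vpu,bcoq] add [sxacf,emuc,esciz] -> 5 lines: akvh sxacf emuc esciz yjjb
Hunk 5: at line 1 remove [emuc] add [dmsna] -> 5 lines: akvh sxacf dmsna esciz yjjb
Hunk 6: at line 3 remove [esciz] add [sbdgl] -> 5 lines: akvh sxacf dmsna sbdgl yjjb
Hunk 7: at line 1 remove [dmsna] add [crq] -> 5 lines: akvh sxacf crq sbdgl yjjb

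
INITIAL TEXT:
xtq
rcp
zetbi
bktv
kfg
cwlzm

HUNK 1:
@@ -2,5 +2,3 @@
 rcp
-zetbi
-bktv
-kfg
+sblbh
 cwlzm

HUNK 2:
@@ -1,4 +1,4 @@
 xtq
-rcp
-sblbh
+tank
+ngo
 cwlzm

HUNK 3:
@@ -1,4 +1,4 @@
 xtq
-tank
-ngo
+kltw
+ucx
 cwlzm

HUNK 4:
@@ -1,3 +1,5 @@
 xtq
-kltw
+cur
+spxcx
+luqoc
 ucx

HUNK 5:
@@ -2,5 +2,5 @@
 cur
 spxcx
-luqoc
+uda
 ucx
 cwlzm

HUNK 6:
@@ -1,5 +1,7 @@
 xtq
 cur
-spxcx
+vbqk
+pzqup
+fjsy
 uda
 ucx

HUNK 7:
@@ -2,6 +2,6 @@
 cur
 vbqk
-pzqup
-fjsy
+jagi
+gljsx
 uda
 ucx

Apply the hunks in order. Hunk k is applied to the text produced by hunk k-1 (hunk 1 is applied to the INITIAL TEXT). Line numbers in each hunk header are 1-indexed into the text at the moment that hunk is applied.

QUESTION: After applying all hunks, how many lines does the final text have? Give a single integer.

Hunk 1: at line 2 remove [zetbi,bktv,kfg] add [sblbh] -> 4 lines: xtq rcp sblbh cwlzm
Hunk 2: at line 1 remove [rcp,sblbh] add [tank,ngo] -> 4 lines: xtq tank ngo cwlzm
Hunk 3: at line 1 remove [tank,ngo] add [kltw,ucx] -> 4 lines: xtq kltw ucx cwlzm
Hunk 4: at line 1 remove [kltw] add [cur,spxcx,luqoc] -> 6 lines: xtq cur spxcx luqoc ucx cwlzm
Hunk 5: at line 2 remove [luqoc] add [uda] -> 6 lines: xtq cur spxcx uda ucx cwlzm
Hunk 6: at line 1 remove [spxcx] add [vbqk,pzqup,fjsy] -> 8 lines: xtq cur vbqk pzqup fjsy uda ucx cwlzm
Hunk 7: at line 2 remove [pzqup,fjsy] add [jagi,gljsx] -> 8 lines: xtq cur vbqk jagi gljsx uda ucx cwlzm
Final line count: 8

Answer: 8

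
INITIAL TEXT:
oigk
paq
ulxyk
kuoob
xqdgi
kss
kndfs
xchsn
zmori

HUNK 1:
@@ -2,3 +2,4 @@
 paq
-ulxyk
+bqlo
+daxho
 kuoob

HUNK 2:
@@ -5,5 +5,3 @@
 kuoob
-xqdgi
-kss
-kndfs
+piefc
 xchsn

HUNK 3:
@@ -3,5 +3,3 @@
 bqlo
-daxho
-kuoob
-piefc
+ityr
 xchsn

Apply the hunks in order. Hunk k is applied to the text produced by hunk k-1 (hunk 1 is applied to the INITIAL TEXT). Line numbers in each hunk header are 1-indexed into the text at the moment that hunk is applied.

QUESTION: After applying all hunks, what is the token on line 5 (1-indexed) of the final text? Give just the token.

Answer: xchsn

Derivation:
Hunk 1: at line 2 remove [ulxyk] add [bqlo,daxho] -> 10 lines: oigk paq bqlo daxho kuoob xqdgi kss kndfs xchsn zmori
Hunk 2: at line 5 remove [xqdgi,kss,kndfs] add [piefc] -> 8 lines: oigk paq bqlo daxho kuoob piefc xchsn zmori
Hunk 3: at line 3 remove [daxho,kuoob,piefc] add [ityr] -> 6 lines: oigk paq bqlo ityr xchsn zmori
Final line 5: xchsn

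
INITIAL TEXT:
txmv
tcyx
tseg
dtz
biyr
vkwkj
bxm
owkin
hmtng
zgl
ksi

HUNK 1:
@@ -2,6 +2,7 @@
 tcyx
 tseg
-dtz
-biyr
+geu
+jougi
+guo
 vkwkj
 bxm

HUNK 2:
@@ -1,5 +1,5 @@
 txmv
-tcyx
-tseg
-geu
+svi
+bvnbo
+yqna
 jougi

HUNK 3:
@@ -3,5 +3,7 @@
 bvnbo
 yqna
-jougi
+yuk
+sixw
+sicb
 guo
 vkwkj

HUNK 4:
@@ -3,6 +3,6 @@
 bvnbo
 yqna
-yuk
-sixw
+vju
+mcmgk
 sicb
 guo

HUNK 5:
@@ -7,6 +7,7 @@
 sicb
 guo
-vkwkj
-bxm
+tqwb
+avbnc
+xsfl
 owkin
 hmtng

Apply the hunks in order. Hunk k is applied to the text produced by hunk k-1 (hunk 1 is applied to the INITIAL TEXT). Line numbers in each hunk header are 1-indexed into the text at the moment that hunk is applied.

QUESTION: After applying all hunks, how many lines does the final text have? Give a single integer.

Hunk 1: at line 2 remove [dtz,biyr] add [geu,jougi,guo] -> 12 lines: txmv tcyx tseg geu jougi guo vkwkj bxm owkin hmtng zgl ksi
Hunk 2: at line 1 remove [tcyx,tseg,geu] add [svi,bvnbo,yqna] -> 12 lines: txmv svi bvnbo yqna jougi guo vkwkj bxm owkin hmtng zgl ksi
Hunk 3: at line 3 remove [jougi] add [yuk,sixw,sicb] -> 14 lines: txmv svi bvnbo yqna yuk sixw sicb guo vkwkj bxm owkin hmtng zgl ksi
Hunk 4: at line 3 remove [yuk,sixw] add [vju,mcmgk] -> 14 lines: txmv svi bvnbo yqna vju mcmgk sicb guo vkwkj bxm owkin hmtng zgl ksi
Hunk 5: at line 7 remove [vkwkj,bxm] add [tqwb,avbnc,xsfl] -> 15 lines: txmv svi bvnbo yqna vju mcmgk sicb guo tqwb avbnc xsfl owkin hmtng zgl ksi
Final line count: 15

Answer: 15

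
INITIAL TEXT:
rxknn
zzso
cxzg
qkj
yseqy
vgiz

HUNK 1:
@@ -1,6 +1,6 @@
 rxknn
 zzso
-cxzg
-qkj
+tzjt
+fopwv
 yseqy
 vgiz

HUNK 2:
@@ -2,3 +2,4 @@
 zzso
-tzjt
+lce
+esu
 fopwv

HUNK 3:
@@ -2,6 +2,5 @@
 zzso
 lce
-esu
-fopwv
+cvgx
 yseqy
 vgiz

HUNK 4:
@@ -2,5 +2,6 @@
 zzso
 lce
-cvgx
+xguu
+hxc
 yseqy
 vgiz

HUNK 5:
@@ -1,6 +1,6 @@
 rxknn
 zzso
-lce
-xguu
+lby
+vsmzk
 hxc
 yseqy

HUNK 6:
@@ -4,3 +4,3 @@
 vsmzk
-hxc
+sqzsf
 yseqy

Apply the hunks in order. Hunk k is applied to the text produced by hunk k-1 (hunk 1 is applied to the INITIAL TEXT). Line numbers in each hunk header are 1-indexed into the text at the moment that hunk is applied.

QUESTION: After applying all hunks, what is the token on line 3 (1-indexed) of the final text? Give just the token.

Hunk 1: at line 1 remove [cxzg,qkj] add [tzjt,fopwv] -> 6 lines: rxknn zzso tzjt fopwv yseqy vgiz
Hunk 2: at line 2 remove [tzjt] add [lce,esu] -> 7 lines: rxknn zzso lce esu fopwv yseqy vgiz
Hunk 3: at line 2 remove [esu,fopwv] add [cvgx] -> 6 lines: rxknn zzso lce cvgx yseqy vgiz
Hunk 4: at line 2 remove [cvgx] add [xguu,hxc] -> 7 lines: rxknn zzso lce xguu hxc yseqy vgiz
Hunk 5: at line 1 remove [lce,xguu] add [lby,vsmzk] -> 7 lines: rxknn zzso lby vsmzk hxc yseqy vgiz
Hunk 6: at line 4 remove [hxc] add [sqzsf] -> 7 lines: rxknn zzso lby vsmzk sqzsf yseqy vgiz
Final line 3: lby

Answer: lby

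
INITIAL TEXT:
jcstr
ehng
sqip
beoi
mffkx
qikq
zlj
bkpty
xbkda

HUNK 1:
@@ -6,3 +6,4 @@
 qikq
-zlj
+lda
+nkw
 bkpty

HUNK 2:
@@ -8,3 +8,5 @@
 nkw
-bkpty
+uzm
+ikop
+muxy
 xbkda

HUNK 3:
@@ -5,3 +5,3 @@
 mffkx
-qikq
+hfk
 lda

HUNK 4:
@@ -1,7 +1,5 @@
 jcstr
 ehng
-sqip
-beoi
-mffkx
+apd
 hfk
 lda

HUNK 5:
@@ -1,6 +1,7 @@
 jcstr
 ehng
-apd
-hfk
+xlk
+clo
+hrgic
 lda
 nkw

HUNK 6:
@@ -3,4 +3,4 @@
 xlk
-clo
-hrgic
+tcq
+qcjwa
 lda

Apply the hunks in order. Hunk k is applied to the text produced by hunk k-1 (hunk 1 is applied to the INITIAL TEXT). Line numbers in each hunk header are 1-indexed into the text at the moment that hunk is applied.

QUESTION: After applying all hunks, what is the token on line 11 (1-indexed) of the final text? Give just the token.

Hunk 1: at line 6 remove [zlj] add [lda,nkw] -> 10 lines: jcstr ehng sqip beoi mffkx qikq lda nkw bkpty xbkda
Hunk 2: at line 8 remove [bkpty] add [uzm,ikop,muxy] -> 12 lines: jcstr ehng sqip beoi mffkx qikq lda nkw uzm ikop muxy xbkda
Hunk 3: at line 5 remove [qikq] add [hfk] -> 12 lines: jcstr ehng sqip beoi mffkx hfk lda nkw uzm ikop muxy xbkda
Hunk 4: at line 1 remove [sqip,beoi,mffkx] add [apd] -> 10 lines: jcstr ehng apd hfk lda nkw uzm ikop muxy xbkda
Hunk 5: at line 1 remove [apd,hfk] add [xlk,clo,hrgic] -> 11 lines: jcstr ehng xlk clo hrgic lda nkw uzm ikop muxy xbkda
Hunk 6: at line 3 remove [clo,hrgic] add [tcq,qcjwa] -> 11 lines: jcstr ehng xlk tcq qcjwa lda nkw uzm ikop muxy xbkda
Final line 11: xbkda

Answer: xbkda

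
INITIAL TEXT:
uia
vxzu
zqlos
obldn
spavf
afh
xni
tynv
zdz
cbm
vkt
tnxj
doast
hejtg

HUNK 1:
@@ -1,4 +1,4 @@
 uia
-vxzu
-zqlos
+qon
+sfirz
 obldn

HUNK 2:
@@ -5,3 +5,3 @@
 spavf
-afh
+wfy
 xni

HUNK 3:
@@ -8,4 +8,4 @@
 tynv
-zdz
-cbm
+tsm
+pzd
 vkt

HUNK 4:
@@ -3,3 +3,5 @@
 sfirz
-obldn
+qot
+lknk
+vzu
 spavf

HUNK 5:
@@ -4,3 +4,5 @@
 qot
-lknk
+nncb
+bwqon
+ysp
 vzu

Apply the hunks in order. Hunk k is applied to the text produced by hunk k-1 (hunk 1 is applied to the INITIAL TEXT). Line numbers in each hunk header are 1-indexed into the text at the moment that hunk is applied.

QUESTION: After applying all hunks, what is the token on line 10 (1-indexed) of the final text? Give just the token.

Hunk 1: at line 1 remove [vxzu,zqlos] add [qon,sfirz] -> 14 lines: uia qon sfirz obldn spavf afh xni tynv zdz cbm vkt tnxj doast hejtg
Hunk 2: at line 5 remove [afh] add [wfy] -> 14 lines: uia qon sfirz obldn spavf wfy xni tynv zdz cbm vkt tnxj doast hejtg
Hunk 3: at line 8 remove [zdz,cbm] add [tsm,pzd] -> 14 lines: uia qon sfirz obldn spavf wfy xni tynv tsm pzd vkt tnxj doast hejtg
Hunk 4: at line 3 remove [obldn] add [qot,lknk,vzu] -> 16 lines: uia qon sfirz qot lknk vzu spavf wfy xni tynv tsm pzd vkt tnxj doast hejtg
Hunk 5: at line 4 remove [lknk] add [nncb,bwqon,ysp] -> 18 lines: uia qon sfirz qot nncb bwqon ysp vzu spavf wfy xni tynv tsm pzd vkt tnxj doast hejtg
Final line 10: wfy

Answer: wfy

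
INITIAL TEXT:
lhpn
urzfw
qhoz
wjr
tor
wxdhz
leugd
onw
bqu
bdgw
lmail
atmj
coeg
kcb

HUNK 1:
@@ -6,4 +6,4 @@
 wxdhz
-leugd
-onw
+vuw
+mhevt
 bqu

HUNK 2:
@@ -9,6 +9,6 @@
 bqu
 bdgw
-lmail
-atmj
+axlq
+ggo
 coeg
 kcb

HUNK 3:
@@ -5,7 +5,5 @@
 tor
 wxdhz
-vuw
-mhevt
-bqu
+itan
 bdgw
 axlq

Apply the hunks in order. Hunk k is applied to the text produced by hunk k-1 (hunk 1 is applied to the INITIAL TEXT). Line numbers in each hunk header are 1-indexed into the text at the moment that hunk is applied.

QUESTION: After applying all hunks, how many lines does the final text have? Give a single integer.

Hunk 1: at line 6 remove [leugd,onw] add [vuw,mhevt] -> 14 lines: lhpn urzfw qhoz wjr tor wxdhz vuw mhevt bqu bdgw lmail atmj coeg kcb
Hunk 2: at line 9 remove [lmail,atmj] add [axlq,ggo] -> 14 lines: lhpn urzfw qhoz wjr tor wxdhz vuw mhevt bqu bdgw axlq ggo coeg kcb
Hunk 3: at line 5 remove [vuw,mhevt,bqu] add [itan] -> 12 lines: lhpn urzfw qhoz wjr tor wxdhz itan bdgw axlq ggo coeg kcb
Final line count: 12

Answer: 12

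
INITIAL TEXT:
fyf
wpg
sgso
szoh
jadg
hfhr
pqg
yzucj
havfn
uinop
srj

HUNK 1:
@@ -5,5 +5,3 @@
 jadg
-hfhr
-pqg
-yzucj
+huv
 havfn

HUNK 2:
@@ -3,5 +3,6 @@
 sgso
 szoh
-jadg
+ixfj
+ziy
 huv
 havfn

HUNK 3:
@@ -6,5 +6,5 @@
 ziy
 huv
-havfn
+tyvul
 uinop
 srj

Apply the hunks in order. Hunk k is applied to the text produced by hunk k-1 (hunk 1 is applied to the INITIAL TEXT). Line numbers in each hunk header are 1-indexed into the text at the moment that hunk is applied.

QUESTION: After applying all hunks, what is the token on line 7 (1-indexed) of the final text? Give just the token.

Hunk 1: at line 5 remove [hfhr,pqg,yzucj] add [huv] -> 9 lines: fyf wpg sgso szoh jadg huv havfn uinop srj
Hunk 2: at line 3 remove [jadg] add [ixfj,ziy] -> 10 lines: fyf wpg sgso szoh ixfj ziy huv havfn uinop srj
Hunk 3: at line 6 remove [havfn] add [tyvul] -> 10 lines: fyf wpg sgso szoh ixfj ziy huv tyvul uinop srj
Final line 7: huv

Answer: huv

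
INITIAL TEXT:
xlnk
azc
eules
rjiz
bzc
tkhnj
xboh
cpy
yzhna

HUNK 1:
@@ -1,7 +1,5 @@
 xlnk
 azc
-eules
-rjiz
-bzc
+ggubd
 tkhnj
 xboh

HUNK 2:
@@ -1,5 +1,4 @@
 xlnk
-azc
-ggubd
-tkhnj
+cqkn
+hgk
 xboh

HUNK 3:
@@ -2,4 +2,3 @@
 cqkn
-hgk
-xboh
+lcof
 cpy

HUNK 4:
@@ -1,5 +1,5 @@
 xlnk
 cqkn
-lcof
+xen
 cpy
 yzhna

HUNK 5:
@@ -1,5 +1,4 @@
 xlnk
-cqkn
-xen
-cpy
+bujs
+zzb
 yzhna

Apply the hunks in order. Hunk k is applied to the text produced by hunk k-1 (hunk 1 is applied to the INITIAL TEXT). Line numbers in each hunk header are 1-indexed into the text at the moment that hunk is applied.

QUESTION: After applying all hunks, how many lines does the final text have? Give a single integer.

Answer: 4

Derivation:
Hunk 1: at line 1 remove [eules,rjiz,bzc] add [ggubd] -> 7 lines: xlnk azc ggubd tkhnj xboh cpy yzhna
Hunk 2: at line 1 remove [azc,ggubd,tkhnj] add [cqkn,hgk] -> 6 lines: xlnk cqkn hgk xboh cpy yzhna
Hunk 3: at line 2 remove [hgk,xboh] add [lcof] -> 5 lines: xlnk cqkn lcof cpy yzhna
Hunk 4: at line 1 remove [lcof] add [xen] -> 5 lines: xlnk cqkn xen cpy yzhna
Hunk 5: at line 1 remove [cqkn,xen,cpy] add [bujs,zzb] -> 4 lines: xlnk bujs zzb yzhna
Final line count: 4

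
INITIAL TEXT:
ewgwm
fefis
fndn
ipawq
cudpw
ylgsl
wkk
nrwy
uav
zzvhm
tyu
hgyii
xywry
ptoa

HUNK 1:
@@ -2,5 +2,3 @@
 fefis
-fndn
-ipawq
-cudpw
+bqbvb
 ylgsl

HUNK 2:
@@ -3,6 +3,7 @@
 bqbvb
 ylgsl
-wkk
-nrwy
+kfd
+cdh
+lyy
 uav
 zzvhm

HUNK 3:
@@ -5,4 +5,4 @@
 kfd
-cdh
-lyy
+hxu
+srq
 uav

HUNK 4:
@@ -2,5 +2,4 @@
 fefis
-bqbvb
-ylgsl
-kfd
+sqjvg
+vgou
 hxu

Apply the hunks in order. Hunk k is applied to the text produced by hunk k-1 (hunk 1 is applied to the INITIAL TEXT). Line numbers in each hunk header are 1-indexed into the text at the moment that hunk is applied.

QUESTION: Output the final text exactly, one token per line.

Answer: ewgwm
fefis
sqjvg
vgou
hxu
srq
uav
zzvhm
tyu
hgyii
xywry
ptoa

Derivation:
Hunk 1: at line 2 remove [fndn,ipawq,cudpw] add [bqbvb] -> 12 lines: ewgwm fefis bqbvb ylgsl wkk nrwy uav zzvhm tyu hgyii xywry ptoa
Hunk 2: at line 3 remove [wkk,nrwy] add [kfd,cdh,lyy] -> 13 lines: ewgwm fefis bqbvb ylgsl kfd cdh lyy uav zzvhm tyu hgyii xywry ptoa
Hunk 3: at line 5 remove [cdh,lyy] add [hxu,srq] -> 13 lines: ewgwm fefis bqbvb ylgsl kfd hxu srq uav zzvhm tyu hgyii xywry ptoa
Hunk 4: at line 2 remove [bqbvb,ylgsl,kfd] add [sqjvg,vgou] -> 12 lines: ewgwm fefis sqjvg vgou hxu srq uav zzvhm tyu hgyii xywry ptoa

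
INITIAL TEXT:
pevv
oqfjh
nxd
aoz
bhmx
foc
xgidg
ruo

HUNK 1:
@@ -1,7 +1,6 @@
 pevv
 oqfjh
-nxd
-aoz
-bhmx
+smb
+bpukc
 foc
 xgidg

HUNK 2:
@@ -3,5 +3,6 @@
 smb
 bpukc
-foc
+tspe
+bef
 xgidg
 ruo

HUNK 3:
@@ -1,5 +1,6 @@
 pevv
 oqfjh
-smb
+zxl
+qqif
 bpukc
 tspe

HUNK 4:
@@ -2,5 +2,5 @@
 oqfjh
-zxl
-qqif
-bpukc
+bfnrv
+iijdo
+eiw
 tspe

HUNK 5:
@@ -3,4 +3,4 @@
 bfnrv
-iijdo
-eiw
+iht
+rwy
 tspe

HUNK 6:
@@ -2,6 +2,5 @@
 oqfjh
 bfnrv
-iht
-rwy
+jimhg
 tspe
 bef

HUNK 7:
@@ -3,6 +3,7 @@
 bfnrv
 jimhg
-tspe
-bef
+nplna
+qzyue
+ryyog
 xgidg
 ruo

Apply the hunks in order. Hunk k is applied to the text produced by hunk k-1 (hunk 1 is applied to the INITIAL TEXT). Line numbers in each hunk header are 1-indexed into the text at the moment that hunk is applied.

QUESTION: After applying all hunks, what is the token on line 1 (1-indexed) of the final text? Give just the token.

Hunk 1: at line 1 remove [nxd,aoz,bhmx] add [smb,bpukc] -> 7 lines: pevv oqfjh smb bpukc foc xgidg ruo
Hunk 2: at line 3 remove [foc] add [tspe,bef] -> 8 lines: pevv oqfjh smb bpukc tspe bef xgidg ruo
Hunk 3: at line 1 remove [smb] add [zxl,qqif] -> 9 lines: pevv oqfjh zxl qqif bpukc tspe bef xgidg ruo
Hunk 4: at line 2 remove [zxl,qqif,bpukc] add [bfnrv,iijdo,eiw] -> 9 lines: pevv oqfjh bfnrv iijdo eiw tspe bef xgidg ruo
Hunk 5: at line 3 remove [iijdo,eiw] add [iht,rwy] -> 9 lines: pevv oqfjh bfnrv iht rwy tspe bef xgidg ruo
Hunk 6: at line 2 remove [iht,rwy] add [jimhg] -> 8 lines: pevv oqfjh bfnrv jimhg tspe bef xgidg ruo
Hunk 7: at line 3 remove [tspe,bef] add [nplna,qzyue,ryyog] -> 9 lines: pevv oqfjh bfnrv jimhg nplna qzyue ryyog xgidg ruo
Final line 1: pevv

Answer: pevv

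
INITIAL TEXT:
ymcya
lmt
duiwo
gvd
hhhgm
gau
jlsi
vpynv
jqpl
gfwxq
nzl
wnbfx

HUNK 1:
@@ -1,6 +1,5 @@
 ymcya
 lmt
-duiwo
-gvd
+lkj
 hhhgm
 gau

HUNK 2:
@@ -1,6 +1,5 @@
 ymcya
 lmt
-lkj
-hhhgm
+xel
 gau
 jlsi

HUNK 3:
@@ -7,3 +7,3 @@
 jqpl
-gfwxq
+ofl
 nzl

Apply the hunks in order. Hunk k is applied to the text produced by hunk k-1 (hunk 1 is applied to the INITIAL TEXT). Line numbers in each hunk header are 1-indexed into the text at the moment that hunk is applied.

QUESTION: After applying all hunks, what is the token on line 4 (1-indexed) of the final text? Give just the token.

Hunk 1: at line 1 remove [duiwo,gvd] add [lkj] -> 11 lines: ymcya lmt lkj hhhgm gau jlsi vpynv jqpl gfwxq nzl wnbfx
Hunk 2: at line 1 remove [lkj,hhhgm] add [xel] -> 10 lines: ymcya lmt xel gau jlsi vpynv jqpl gfwxq nzl wnbfx
Hunk 3: at line 7 remove [gfwxq] add [ofl] -> 10 lines: ymcya lmt xel gau jlsi vpynv jqpl ofl nzl wnbfx
Final line 4: gau

Answer: gau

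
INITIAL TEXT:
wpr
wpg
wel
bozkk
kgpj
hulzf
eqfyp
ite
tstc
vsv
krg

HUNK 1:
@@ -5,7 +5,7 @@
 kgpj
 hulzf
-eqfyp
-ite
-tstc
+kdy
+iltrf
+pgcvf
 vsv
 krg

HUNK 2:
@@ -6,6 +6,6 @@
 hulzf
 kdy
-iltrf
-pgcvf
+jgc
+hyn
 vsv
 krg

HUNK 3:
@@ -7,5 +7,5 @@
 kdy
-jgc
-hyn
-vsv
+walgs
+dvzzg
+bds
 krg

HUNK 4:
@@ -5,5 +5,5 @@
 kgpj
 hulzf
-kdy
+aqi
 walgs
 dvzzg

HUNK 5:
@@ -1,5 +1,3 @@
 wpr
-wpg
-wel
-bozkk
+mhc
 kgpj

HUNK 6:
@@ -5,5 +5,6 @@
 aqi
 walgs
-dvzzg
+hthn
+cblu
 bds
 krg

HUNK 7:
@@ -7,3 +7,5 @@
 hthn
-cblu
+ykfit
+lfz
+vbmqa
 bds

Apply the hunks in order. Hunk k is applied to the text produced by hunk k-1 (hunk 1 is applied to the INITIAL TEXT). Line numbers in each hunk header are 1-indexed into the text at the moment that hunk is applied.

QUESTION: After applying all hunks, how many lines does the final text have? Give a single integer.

Answer: 12

Derivation:
Hunk 1: at line 5 remove [eqfyp,ite,tstc] add [kdy,iltrf,pgcvf] -> 11 lines: wpr wpg wel bozkk kgpj hulzf kdy iltrf pgcvf vsv krg
Hunk 2: at line 6 remove [iltrf,pgcvf] add [jgc,hyn] -> 11 lines: wpr wpg wel bozkk kgpj hulzf kdy jgc hyn vsv krg
Hunk 3: at line 7 remove [jgc,hyn,vsv] add [walgs,dvzzg,bds] -> 11 lines: wpr wpg wel bozkk kgpj hulzf kdy walgs dvzzg bds krg
Hunk 4: at line 5 remove [kdy] add [aqi] -> 11 lines: wpr wpg wel bozkk kgpj hulzf aqi walgs dvzzg bds krg
Hunk 5: at line 1 remove [wpg,wel,bozkk] add [mhc] -> 9 lines: wpr mhc kgpj hulzf aqi walgs dvzzg bds krg
Hunk 6: at line 5 remove [dvzzg] add [hthn,cblu] -> 10 lines: wpr mhc kgpj hulzf aqi walgs hthn cblu bds krg
Hunk 7: at line 7 remove [cblu] add [ykfit,lfz,vbmqa] -> 12 lines: wpr mhc kgpj hulzf aqi walgs hthn ykfit lfz vbmqa bds krg
Final line count: 12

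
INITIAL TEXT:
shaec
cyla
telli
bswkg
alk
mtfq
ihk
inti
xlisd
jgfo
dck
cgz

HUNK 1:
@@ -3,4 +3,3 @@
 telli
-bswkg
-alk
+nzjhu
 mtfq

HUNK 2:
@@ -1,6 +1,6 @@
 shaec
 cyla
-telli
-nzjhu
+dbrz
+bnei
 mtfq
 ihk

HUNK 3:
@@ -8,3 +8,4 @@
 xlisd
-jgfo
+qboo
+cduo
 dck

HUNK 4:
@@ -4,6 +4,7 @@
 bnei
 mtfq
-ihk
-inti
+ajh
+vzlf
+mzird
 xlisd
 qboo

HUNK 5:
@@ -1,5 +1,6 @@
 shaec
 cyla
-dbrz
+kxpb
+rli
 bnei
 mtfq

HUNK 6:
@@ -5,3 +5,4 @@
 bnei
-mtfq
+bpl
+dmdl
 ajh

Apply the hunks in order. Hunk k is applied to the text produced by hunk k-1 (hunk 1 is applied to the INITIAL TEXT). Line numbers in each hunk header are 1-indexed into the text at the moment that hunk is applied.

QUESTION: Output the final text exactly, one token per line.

Answer: shaec
cyla
kxpb
rli
bnei
bpl
dmdl
ajh
vzlf
mzird
xlisd
qboo
cduo
dck
cgz

Derivation:
Hunk 1: at line 3 remove [bswkg,alk] add [nzjhu] -> 11 lines: shaec cyla telli nzjhu mtfq ihk inti xlisd jgfo dck cgz
Hunk 2: at line 1 remove [telli,nzjhu] add [dbrz,bnei] -> 11 lines: shaec cyla dbrz bnei mtfq ihk inti xlisd jgfo dck cgz
Hunk 3: at line 8 remove [jgfo] add [qboo,cduo] -> 12 lines: shaec cyla dbrz bnei mtfq ihk inti xlisd qboo cduo dck cgz
Hunk 4: at line 4 remove [ihk,inti] add [ajh,vzlf,mzird] -> 13 lines: shaec cyla dbrz bnei mtfq ajh vzlf mzird xlisd qboo cduo dck cgz
Hunk 5: at line 1 remove [dbrz] add [kxpb,rli] -> 14 lines: shaec cyla kxpb rli bnei mtfq ajh vzlf mzird xlisd qboo cduo dck cgz
Hunk 6: at line 5 remove [mtfq] add [bpl,dmdl] -> 15 lines: shaec cyla kxpb rli bnei bpl dmdl ajh vzlf mzird xlisd qboo cduo dck cgz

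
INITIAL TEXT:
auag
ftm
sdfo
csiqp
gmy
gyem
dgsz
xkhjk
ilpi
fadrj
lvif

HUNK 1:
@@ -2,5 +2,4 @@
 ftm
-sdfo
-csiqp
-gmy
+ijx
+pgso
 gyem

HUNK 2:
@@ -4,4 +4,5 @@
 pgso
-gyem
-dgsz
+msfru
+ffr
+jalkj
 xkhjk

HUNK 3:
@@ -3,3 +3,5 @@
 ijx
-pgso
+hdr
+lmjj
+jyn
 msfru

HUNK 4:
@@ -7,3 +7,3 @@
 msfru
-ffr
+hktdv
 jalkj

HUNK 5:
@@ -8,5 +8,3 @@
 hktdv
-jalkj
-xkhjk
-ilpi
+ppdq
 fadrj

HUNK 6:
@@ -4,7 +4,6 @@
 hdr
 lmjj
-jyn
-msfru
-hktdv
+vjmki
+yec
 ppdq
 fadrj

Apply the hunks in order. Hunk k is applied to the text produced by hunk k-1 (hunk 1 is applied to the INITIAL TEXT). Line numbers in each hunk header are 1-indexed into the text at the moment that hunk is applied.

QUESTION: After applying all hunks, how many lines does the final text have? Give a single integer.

Answer: 10

Derivation:
Hunk 1: at line 2 remove [sdfo,csiqp,gmy] add [ijx,pgso] -> 10 lines: auag ftm ijx pgso gyem dgsz xkhjk ilpi fadrj lvif
Hunk 2: at line 4 remove [gyem,dgsz] add [msfru,ffr,jalkj] -> 11 lines: auag ftm ijx pgso msfru ffr jalkj xkhjk ilpi fadrj lvif
Hunk 3: at line 3 remove [pgso] add [hdr,lmjj,jyn] -> 13 lines: auag ftm ijx hdr lmjj jyn msfru ffr jalkj xkhjk ilpi fadrj lvif
Hunk 4: at line 7 remove [ffr] add [hktdv] -> 13 lines: auag ftm ijx hdr lmjj jyn msfru hktdv jalkj xkhjk ilpi fadrj lvif
Hunk 5: at line 8 remove [jalkj,xkhjk,ilpi] add [ppdq] -> 11 lines: auag ftm ijx hdr lmjj jyn msfru hktdv ppdq fadrj lvif
Hunk 6: at line 4 remove [jyn,msfru,hktdv] add [vjmki,yec] -> 10 lines: auag ftm ijx hdr lmjj vjmki yec ppdq fadrj lvif
Final line count: 10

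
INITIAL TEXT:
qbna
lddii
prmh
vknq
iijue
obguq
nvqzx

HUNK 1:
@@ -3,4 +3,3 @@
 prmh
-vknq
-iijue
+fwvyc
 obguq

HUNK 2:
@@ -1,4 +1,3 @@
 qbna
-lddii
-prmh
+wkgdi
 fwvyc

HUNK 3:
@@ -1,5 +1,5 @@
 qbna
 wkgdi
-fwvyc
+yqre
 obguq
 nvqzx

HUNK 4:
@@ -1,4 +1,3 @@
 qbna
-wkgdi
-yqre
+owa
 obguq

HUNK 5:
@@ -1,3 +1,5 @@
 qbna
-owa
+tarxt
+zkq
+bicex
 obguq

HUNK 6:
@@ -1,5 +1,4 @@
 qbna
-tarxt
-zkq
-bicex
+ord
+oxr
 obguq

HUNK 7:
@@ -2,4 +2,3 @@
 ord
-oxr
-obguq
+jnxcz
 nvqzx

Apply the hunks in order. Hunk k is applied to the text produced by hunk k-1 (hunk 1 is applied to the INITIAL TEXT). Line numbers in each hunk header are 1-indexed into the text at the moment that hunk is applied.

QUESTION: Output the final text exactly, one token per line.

Answer: qbna
ord
jnxcz
nvqzx

Derivation:
Hunk 1: at line 3 remove [vknq,iijue] add [fwvyc] -> 6 lines: qbna lddii prmh fwvyc obguq nvqzx
Hunk 2: at line 1 remove [lddii,prmh] add [wkgdi] -> 5 lines: qbna wkgdi fwvyc obguq nvqzx
Hunk 3: at line 1 remove [fwvyc] add [yqre] -> 5 lines: qbna wkgdi yqre obguq nvqzx
Hunk 4: at line 1 remove [wkgdi,yqre] add [owa] -> 4 lines: qbna owa obguq nvqzx
Hunk 5: at line 1 remove [owa] add [tarxt,zkq,bicex] -> 6 lines: qbna tarxt zkq bicex obguq nvqzx
Hunk 6: at line 1 remove [tarxt,zkq,bicex] add [ord,oxr] -> 5 lines: qbna ord oxr obguq nvqzx
Hunk 7: at line 2 remove [oxr,obguq] add [jnxcz] -> 4 lines: qbna ord jnxcz nvqzx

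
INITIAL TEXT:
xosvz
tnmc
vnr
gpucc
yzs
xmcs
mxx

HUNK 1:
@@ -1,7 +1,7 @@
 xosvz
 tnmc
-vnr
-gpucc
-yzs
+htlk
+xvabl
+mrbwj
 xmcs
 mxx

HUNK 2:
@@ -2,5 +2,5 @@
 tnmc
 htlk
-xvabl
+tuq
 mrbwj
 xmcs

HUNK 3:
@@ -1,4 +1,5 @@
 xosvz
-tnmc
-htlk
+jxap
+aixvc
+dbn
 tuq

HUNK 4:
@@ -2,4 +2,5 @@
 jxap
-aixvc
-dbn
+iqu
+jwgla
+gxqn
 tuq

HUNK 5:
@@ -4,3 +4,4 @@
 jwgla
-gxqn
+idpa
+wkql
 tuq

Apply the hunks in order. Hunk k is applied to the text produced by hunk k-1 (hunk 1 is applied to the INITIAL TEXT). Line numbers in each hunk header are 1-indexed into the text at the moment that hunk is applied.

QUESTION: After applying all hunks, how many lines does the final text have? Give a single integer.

Answer: 10

Derivation:
Hunk 1: at line 1 remove [vnr,gpucc,yzs] add [htlk,xvabl,mrbwj] -> 7 lines: xosvz tnmc htlk xvabl mrbwj xmcs mxx
Hunk 2: at line 2 remove [xvabl] add [tuq] -> 7 lines: xosvz tnmc htlk tuq mrbwj xmcs mxx
Hunk 3: at line 1 remove [tnmc,htlk] add [jxap,aixvc,dbn] -> 8 lines: xosvz jxap aixvc dbn tuq mrbwj xmcs mxx
Hunk 4: at line 2 remove [aixvc,dbn] add [iqu,jwgla,gxqn] -> 9 lines: xosvz jxap iqu jwgla gxqn tuq mrbwj xmcs mxx
Hunk 5: at line 4 remove [gxqn] add [idpa,wkql] -> 10 lines: xosvz jxap iqu jwgla idpa wkql tuq mrbwj xmcs mxx
Final line count: 10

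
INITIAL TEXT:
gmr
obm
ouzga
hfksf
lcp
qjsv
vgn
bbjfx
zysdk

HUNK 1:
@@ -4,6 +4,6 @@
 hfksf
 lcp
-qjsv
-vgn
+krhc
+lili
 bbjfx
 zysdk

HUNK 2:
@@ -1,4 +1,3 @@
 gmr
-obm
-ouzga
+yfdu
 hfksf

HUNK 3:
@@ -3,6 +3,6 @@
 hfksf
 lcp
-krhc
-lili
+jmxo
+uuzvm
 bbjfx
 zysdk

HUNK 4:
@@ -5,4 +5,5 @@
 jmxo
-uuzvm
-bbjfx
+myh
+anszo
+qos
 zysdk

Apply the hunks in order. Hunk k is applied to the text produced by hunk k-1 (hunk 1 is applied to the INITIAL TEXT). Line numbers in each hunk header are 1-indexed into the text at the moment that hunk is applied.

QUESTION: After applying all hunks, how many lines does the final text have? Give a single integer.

Answer: 9

Derivation:
Hunk 1: at line 4 remove [qjsv,vgn] add [krhc,lili] -> 9 lines: gmr obm ouzga hfksf lcp krhc lili bbjfx zysdk
Hunk 2: at line 1 remove [obm,ouzga] add [yfdu] -> 8 lines: gmr yfdu hfksf lcp krhc lili bbjfx zysdk
Hunk 3: at line 3 remove [krhc,lili] add [jmxo,uuzvm] -> 8 lines: gmr yfdu hfksf lcp jmxo uuzvm bbjfx zysdk
Hunk 4: at line 5 remove [uuzvm,bbjfx] add [myh,anszo,qos] -> 9 lines: gmr yfdu hfksf lcp jmxo myh anszo qos zysdk
Final line count: 9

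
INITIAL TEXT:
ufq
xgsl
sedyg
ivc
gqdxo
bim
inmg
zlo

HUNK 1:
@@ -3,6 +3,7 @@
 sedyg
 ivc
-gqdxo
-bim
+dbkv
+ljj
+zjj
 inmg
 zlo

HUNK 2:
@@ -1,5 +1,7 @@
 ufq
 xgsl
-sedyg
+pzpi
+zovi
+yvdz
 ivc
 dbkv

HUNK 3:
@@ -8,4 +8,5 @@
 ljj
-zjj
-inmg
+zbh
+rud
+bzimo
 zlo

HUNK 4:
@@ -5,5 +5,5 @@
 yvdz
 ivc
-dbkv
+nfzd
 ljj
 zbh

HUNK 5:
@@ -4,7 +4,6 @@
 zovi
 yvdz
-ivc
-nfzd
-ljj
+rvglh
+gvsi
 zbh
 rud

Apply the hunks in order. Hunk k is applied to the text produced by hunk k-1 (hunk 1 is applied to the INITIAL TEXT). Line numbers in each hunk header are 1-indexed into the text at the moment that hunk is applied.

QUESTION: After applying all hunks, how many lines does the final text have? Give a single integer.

Hunk 1: at line 3 remove [gqdxo,bim] add [dbkv,ljj,zjj] -> 9 lines: ufq xgsl sedyg ivc dbkv ljj zjj inmg zlo
Hunk 2: at line 1 remove [sedyg] add [pzpi,zovi,yvdz] -> 11 lines: ufq xgsl pzpi zovi yvdz ivc dbkv ljj zjj inmg zlo
Hunk 3: at line 8 remove [zjj,inmg] add [zbh,rud,bzimo] -> 12 lines: ufq xgsl pzpi zovi yvdz ivc dbkv ljj zbh rud bzimo zlo
Hunk 4: at line 5 remove [dbkv] add [nfzd] -> 12 lines: ufq xgsl pzpi zovi yvdz ivc nfzd ljj zbh rud bzimo zlo
Hunk 5: at line 4 remove [ivc,nfzd,ljj] add [rvglh,gvsi] -> 11 lines: ufq xgsl pzpi zovi yvdz rvglh gvsi zbh rud bzimo zlo
Final line count: 11

Answer: 11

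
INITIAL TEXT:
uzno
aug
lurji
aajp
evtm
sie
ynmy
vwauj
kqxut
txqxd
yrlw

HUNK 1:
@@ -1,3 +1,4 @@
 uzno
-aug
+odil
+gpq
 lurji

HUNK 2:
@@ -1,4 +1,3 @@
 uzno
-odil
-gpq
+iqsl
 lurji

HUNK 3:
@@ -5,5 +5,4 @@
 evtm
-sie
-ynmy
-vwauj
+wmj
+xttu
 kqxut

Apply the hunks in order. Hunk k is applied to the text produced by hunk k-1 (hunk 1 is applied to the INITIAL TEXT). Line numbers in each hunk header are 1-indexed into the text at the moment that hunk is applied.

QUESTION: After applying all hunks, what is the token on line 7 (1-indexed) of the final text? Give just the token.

Answer: xttu

Derivation:
Hunk 1: at line 1 remove [aug] add [odil,gpq] -> 12 lines: uzno odil gpq lurji aajp evtm sie ynmy vwauj kqxut txqxd yrlw
Hunk 2: at line 1 remove [odil,gpq] add [iqsl] -> 11 lines: uzno iqsl lurji aajp evtm sie ynmy vwauj kqxut txqxd yrlw
Hunk 3: at line 5 remove [sie,ynmy,vwauj] add [wmj,xttu] -> 10 lines: uzno iqsl lurji aajp evtm wmj xttu kqxut txqxd yrlw
Final line 7: xttu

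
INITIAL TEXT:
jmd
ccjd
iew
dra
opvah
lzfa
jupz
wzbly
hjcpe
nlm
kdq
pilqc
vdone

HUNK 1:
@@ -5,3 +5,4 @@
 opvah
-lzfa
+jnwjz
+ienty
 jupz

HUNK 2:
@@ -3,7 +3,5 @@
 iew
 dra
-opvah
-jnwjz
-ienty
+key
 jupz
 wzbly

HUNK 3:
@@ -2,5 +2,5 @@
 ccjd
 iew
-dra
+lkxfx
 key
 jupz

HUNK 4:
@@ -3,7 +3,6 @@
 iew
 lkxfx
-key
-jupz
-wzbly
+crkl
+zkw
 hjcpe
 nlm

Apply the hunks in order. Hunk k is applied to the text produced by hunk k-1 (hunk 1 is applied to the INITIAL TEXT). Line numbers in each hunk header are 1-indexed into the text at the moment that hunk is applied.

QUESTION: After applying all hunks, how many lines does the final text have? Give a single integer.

Answer: 11

Derivation:
Hunk 1: at line 5 remove [lzfa] add [jnwjz,ienty] -> 14 lines: jmd ccjd iew dra opvah jnwjz ienty jupz wzbly hjcpe nlm kdq pilqc vdone
Hunk 2: at line 3 remove [opvah,jnwjz,ienty] add [key] -> 12 lines: jmd ccjd iew dra key jupz wzbly hjcpe nlm kdq pilqc vdone
Hunk 3: at line 2 remove [dra] add [lkxfx] -> 12 lines: jmd ccjd iew lkxfx key jupz wzbly hjcpe nlm kdq pilqc vdone
Hunk 4: at line 3 remove [key,jupz,wzbly] add [crkl,zkw] -> 11 lines: jmd ccjd iew lkxfx crkl zkw hjcpe nlm kdq pilqc vdone
Final line count: 11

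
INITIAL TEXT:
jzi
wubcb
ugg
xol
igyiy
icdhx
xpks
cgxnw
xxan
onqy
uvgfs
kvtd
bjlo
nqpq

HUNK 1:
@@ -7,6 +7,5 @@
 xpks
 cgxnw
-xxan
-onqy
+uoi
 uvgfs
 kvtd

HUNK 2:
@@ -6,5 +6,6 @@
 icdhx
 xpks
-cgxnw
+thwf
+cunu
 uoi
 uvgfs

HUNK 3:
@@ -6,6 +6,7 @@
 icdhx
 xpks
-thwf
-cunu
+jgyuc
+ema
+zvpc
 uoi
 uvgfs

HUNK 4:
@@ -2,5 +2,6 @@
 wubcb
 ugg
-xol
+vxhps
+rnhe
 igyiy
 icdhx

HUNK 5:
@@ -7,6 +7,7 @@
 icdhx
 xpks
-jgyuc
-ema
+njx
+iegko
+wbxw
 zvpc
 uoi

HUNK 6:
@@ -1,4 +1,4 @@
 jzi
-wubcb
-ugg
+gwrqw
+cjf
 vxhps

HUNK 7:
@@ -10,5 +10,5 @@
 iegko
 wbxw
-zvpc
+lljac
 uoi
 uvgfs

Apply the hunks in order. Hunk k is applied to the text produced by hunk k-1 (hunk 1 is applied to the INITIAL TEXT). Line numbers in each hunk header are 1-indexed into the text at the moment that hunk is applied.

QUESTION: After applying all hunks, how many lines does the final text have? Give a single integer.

Answer: 17

Derivation:
Hunk 1: at line 7 remove [xxan,onqy] add [uoi] -> 13 lines: jzi wubcb ugg xol igyiy icdhx xpks cgxnw uoi uvgfs kvtd bjlo nqpq
Hunk 2: at line 6 remove [cgxnw] add [thwf,cunu] -> 14 lines: jzi wubcb ugg xol igyiy icdhx xpks thwf cunu uoi uvgfs kvtd bjlo nqpq
Hunk 3: at line 6 remove [thwf,cunu] add [jgyuc,ema,zvpc] -> 15 lines: jzi wubcb ugg xol igyiy icdhx xpks jgyuc ema zvpc uoi uvgfs kvtd bjlo nqpq
Hunk 4: at line 2 remove [xol] add [vxhps,rnhe] -> 16 lines: jzi wubcb ugg vxhps rnhe igyiy icdhx xpks jgyuc ema zvpc uoi uvgfs kvtd bjlo nqpq
Hunk 5: at line 7 remove [jgyuc,ema] add [njx,iegko,wbxw] -> 17 lines: jzi wubcb ugg vxhps rnhe igyiy icdhx xpks njx iegko wbxw zvpc uoi uvgfs kvtd bjlo nqpq
Hunk 6: at line 1 remove [wubcb,ugg] add [gwrqw,cjf] -> 17 lines: jzi gwrqw cjf vxhps rnhe igyiy icdhx xpks njx iegko wbxw zvpc uoi uvgfs kvtd bjlo nqpq
Hunk 7: at line 10 remove [zvpc] add [lljac] -> 17 lines: jzi gwrqw cjf vxhps rnhe igyiy icdhx xpks njx iegko wbxw lljac uoi uvgfs kvtd bjlo nqpq
Final line count: 17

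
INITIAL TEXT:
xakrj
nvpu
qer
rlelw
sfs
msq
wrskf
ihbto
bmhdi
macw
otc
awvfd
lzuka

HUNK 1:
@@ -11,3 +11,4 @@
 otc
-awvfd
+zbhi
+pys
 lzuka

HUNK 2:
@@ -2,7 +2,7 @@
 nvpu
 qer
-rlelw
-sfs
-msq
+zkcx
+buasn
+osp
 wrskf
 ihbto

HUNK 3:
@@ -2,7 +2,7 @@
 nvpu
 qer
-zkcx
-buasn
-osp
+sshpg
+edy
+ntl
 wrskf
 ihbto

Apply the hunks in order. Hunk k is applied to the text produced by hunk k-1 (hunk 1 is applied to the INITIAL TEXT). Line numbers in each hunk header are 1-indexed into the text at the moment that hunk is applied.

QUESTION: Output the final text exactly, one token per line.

Hunk 1: at line 11 remove [awvfd] add [zbhi,pys] -> 14 lines: xakrj nvpu qer rlelw sfs msq wrskf ihbto bmhdi macw otc zbhi pys lzuka
Hunk 2: at line 2 remove [rlelw,sfs,msq] add [zkcx,buasn,osp] -> 14 lines: xakrj nvpu qer zkcx buasn osp wrskf ihbto bmhdi macw otc zbhi pys lzuka
Hunk 3: at line 2 remove [zkcx,buasn,osp] add [sshpg,edy,ntl] -> 14 lines: xakrj nvpu qer sshpg edy ntl wrskf ihbto bmhdi macw otc zbhi pys lzuka

Answer: xakrj
nvpu
qer
sshpg
edy
ntl
wrskf
ihbto
bmhdi
macw
otc
zbhi
pys
lzuka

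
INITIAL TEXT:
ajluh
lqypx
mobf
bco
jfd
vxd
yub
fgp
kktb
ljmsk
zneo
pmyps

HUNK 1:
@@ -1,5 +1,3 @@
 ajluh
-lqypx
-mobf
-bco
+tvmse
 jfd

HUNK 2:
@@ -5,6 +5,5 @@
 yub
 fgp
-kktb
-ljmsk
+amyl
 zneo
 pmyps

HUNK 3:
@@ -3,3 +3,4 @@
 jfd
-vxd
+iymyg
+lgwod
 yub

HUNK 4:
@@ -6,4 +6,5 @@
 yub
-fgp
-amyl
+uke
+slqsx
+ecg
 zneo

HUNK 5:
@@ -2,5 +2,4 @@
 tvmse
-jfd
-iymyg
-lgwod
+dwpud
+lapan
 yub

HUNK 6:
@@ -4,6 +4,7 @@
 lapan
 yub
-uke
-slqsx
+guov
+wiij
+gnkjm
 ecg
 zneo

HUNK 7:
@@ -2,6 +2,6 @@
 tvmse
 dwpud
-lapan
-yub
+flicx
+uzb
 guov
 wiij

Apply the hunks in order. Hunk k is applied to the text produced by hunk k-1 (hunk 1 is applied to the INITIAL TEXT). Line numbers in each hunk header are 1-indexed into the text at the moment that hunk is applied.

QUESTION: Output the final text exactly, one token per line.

Answer: ajluh
tvmse
dwpud
flicx
uzb
guov
wiij
gnkjm
ecg
zneo
pmyps

Derivation:
Hunk 1: at line 1 remove [lqypx,mobf,bco] add [tvmse] -> 10 lines: ajluh tvmse jfd vxd yub fgp kktb ljmsk zneo pmyps
Hunk 2: at line 5 remove [kktb,ljmsk] add [amyl] -> 9 lines: ajluh tvmse jfd vxd yub fgp amyl zneo pmyps
Hunk 3: at line 3 remove [vxd] add [iymyg,lgwod] -> 10 lines: ajluh tvmse jfd iymyg lgwod yub fgp amyl zneo pmyps
Hunk 4: at line 6 remove [fgp,amyl] add [uke,slqsx,ecg] -> 11 lines: ajluh tvmse jfd iymyg lgwod yub uke slqsx ecg zneo pmyps
Hunk 5: at line 2 remove [jfd,iymyg,lgwod] add [dwpud,lapan] -> 10 lines: ajluh tvmse dwpud lapan yub uke slqsx ecg zneo pmyps
Hunk 6: at line 4 remove [uke,slqsx] add [guov,wiij,gnkjm] -> 11 lines: ajluh tvmse dwpud lapan yub guov wiij gnkjm ecg zneo pmyps
Hunk 7: at line 2 remove [lapan,yub] add [flicx,uzb] -> 11 lines: ajluh tvmse dwpud flicx uzb guov wiij gnkjm ecg zneo pmyps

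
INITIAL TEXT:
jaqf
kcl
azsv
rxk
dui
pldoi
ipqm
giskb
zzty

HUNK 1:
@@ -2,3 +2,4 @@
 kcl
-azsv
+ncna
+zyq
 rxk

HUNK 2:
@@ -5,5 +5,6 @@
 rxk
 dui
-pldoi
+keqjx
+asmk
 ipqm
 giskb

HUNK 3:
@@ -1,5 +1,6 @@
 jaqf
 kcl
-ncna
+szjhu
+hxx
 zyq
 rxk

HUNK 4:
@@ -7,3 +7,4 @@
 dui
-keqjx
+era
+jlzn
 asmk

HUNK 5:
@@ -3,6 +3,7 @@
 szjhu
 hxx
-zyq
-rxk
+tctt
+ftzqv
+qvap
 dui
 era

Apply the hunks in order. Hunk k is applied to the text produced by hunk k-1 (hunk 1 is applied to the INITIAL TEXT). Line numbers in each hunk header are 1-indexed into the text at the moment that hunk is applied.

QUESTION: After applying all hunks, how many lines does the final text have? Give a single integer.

Hunk 1: at line 2 remove [azsv] add [ncna,zyq] -> 10 lines: jaqf kcl ncna zyq rxk dui pldoi ipqm giskb zzty
Hunk 2: at line 5 remove [pldoi] add [keqjx,asmk] -> 11 lines: jaqf kcl ncna zyq rxk dui keqjx asmk ipqm giskb zzty
Hunk 3: at line 1 remove [ncna] add [szjhu,hxx] -> 12 lines: jaqf kcl szjhu hxx zyq rxk dui keqjx asmk ipqm giskb zzty
Hunk 4: at line 7 remove [keqjx] add [era,jlzn] -> 13 lines: jaqf kcl szjhu hxx zyq rxk dui era jlzn asmk ipqm giskb zzty
Hunk 5: at line 3 remove [zyq,rxk] add [tctt,ftzqv,qvap] -> 14 lines: jaqf kcl szjhu hxx tctt ftzqv qvap dui era jlzn asmk ipqm giskb zzty
Final line count: 14

Answer: 14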